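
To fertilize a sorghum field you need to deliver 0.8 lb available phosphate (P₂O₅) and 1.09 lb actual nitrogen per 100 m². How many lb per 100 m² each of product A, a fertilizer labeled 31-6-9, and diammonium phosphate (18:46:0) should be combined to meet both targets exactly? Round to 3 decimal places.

Let a = lb of product A, b = lb of diammonium phosphate (per 100 m²).
P₂O₅: 0.06·a + 0.46·b = 0.8
N: 0.31·a + 0.18·b = 1.09
From row1: a = (0.8 − 0.46·b) / 0.06.
Into row2: 0.31·(0.8 − 0.46·b)/0.06 + 0.18·b = 1.09 → b = 1.38543, a = 2.71168.

2.712 lb product A, 1.385 lb diammonium phosphate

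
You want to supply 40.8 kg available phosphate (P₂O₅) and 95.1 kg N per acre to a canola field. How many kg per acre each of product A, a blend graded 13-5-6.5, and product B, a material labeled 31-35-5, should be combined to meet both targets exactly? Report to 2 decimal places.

687.90 kg product A, 18.30 kg product B

With a, b = kg per acre of product A and product B:
P₂O₅: 0.05·a + 0.35·b = 40.8
N: 0.13·a + 0.31·b = 95.1
Eliminate b: (row1) − 0.35/0.31·(row2) → -0.0967742·a = -66.571, so a = 687.9.
Then b = (95.1 − 0.13·687.9) / 0.31 = 18.3.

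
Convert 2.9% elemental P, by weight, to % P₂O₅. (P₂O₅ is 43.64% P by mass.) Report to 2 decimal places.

6.65% P₂O₅

%P₂O₅ = 2.9 / 0.4364 = 6.64528%.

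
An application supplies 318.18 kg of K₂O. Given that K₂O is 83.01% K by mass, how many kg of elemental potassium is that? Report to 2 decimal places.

K = 318.18 × 0.8301 = 264.121 kg.

264.12 kg K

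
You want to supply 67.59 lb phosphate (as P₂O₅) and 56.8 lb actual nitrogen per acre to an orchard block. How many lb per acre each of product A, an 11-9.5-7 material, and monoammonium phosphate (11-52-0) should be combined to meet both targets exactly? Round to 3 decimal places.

472.751 lb product A, 43.613 lb monoammonium phosphate

Let a = lb of product A, b = lb of monoammonium phosphate (per acre).
P₂O₅: 0.095·a + 0.52·b = 67.59
N: 0.11·a + 0.11·b = 56.8
From row1: a = (67.59 − 0.52·b) / 0.095.
Into row2: 0.11·(67.59 − 0.52·b)/0.095 + 0.11·b = 56.8 → b = 43.6128, a = 472.7508.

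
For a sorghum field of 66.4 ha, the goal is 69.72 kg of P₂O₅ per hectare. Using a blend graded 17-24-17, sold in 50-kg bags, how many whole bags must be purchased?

386 bags

Product per hectare = 69.72 / 24% = 290.5 kg.
Total product = 290.5 × 66.4 = 19289.2 kg.
Bags = ⌈19289.2 / 50⌉ = 386.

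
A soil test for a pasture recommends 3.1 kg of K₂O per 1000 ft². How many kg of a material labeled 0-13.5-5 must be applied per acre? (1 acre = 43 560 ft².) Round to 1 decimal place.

Product per 1000 ft² = 3.1 / 5% = 62 kg.
Convert to per acre: 62 × 43.56 = 2700.72 kg.

2700.7 kg of product per acre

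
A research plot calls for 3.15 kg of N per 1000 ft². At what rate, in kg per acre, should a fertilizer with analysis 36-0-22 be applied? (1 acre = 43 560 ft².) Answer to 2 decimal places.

381.15 kg of product per acre

Product per 1000 ft² = 3.15 / 36% = 8.75 kg.
Convert to per acre: 8.75 × 43.56 = 381.15 kg.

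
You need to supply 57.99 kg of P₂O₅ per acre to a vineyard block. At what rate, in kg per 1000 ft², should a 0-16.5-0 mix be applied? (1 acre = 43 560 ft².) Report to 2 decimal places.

Product per acre = 57.99 / 16.5% = 351.455 kg.
Convert to per 1000 ft²: 351.455 × 0.0229568 = 8.06829 kg.

8.07 kg of product per thousand sq ft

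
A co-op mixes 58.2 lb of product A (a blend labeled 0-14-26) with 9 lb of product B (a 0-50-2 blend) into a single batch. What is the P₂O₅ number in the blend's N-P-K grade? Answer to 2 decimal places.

Total mass = 58.2 + 9 = 67.2 lb.
P₂O₅ mass = 14%×58.2 + 50%×9 = 12.648 lb.
% P₂O₅ = 12.648 / 67.2 = 18.8214%.

18.82% P₂O₅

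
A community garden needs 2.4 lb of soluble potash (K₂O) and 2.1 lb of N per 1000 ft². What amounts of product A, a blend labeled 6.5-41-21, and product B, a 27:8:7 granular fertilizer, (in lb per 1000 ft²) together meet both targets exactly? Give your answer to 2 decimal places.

9.61 lb product A, 5.47 lb product B

Let a = lb of product A, b = lb of product B (per 1000 ft²).
K₂O: 0.21·a + 0.07·b = 2.4
N: 0.065·a + 0.27·b = 2.1
Solving simultaneously: a = 9.6069, b = 5.465.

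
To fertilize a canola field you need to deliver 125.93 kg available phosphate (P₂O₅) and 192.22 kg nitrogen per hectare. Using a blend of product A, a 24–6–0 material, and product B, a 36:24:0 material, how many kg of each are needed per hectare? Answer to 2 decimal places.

22.17 kg product A, 519.17 kg product B

With a, b = kg per hectare of product A and product B:
P₂O₅: 0.06·a + 0.24·b = 125.93
N: 0.24·a + 0.36·b = 192.22
Solving simultaneously: a = 22.1667, b = 519.167.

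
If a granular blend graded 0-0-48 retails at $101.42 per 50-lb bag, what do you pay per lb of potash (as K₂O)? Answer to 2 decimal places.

$4.23 per lb K₂O

K₂O in bag = 50 × 48% = 24 lb.
Cost per lb K₂O = $101.42 / 24 = $4.2258.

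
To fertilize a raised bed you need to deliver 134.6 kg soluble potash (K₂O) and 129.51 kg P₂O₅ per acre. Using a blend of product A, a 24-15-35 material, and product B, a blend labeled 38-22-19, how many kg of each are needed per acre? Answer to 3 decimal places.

Per-acre balance (a = product A, b = product B):
K₂O: 0.35·a + 0.19·b = 134.6
P₂O₅: 0.15·a + 0.22·b = 129.51
Eliminate b: (row1) − 0.19/0.22·(row2) → 0.220455·a = 22.7505, so a = 103.1979.
Then b = (129.51 − 0.15·103.1979) / 0.22 = 518.3196.

103.198 kg product A, 518.320 kg product B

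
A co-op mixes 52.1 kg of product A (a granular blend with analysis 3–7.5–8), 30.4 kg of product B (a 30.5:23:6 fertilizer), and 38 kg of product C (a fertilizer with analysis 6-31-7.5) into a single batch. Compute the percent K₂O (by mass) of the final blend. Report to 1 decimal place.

Total mass = 52.1 + 30.4 + 38 = 120.5 kg.
K₂O mass = 8%×52.1 + 6%×30.4 + 7.5%×38 = 8.842 kg.
% K₂O = 8.842 / 120.5 = 7.33776%.

7.3% K₂O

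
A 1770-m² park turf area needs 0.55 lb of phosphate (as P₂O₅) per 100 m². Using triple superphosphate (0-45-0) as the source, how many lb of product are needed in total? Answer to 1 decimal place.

21.6 lb

Product per 100 m² = 0.55 / 45% = 1.22222 lb.
Total product = 1.22222 × 1770 / 100 = 21.6333 lb.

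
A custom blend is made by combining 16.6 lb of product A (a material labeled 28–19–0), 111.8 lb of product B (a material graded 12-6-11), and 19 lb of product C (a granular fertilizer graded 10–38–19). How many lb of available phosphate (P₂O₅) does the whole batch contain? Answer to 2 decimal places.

17.08 lb P₂O₅

P₂O₅ mass = 19%×16.6 + 6%×111.8 + 38%×19 = 17.082 lb.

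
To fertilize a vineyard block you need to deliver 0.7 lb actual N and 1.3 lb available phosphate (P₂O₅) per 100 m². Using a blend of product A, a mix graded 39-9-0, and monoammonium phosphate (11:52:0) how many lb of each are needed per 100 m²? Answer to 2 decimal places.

With a, b = lb per 100 m² of product A and monoammonium phosphate:
N: 0.39·a + 0.11·b = 0.7
P₂O₅: 0.09·a + 0.52·b = 1.3
From row1: a = (0.7 − 0.11·b) / 0.39.
Into row2: 0.09·(0.7 − 0.11·b)/0.39 + 0.52·b = 1.3 → b = 2.30171, a = 1.14567.

1.15 lb product A, 2.30 lb monoammonium phosphate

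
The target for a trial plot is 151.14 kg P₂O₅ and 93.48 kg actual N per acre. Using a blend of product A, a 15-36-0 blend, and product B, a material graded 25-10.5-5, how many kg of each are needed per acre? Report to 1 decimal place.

Let a = kg of product A, b = kg of product B (per acre).
P₂O₅: 0.36·a + 0.105·b = 151.14
N: 0.15·a + 0.25·b = 93.48
Solving simultaneously: a = 376.695, b = 147.903.

376.7 kg product A, 147.9 kg product B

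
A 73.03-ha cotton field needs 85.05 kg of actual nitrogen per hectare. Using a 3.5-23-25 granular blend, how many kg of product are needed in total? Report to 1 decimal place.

177462.9 kg

Product per hectare = 85.05 / 3.5% = 2430 kg.
Total product = 2430 × 73.03 = 177462.9 kg.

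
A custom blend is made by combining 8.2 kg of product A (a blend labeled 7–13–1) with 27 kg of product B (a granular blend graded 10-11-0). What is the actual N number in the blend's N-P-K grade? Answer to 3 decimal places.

9.301% N

Total mass = 8.2 + 27 = 35.2 kg.
N mass = 7%×8.2 + 10%×27 = 3.274 kg.
% N = 3.274 / 35.2 = 9.30114%.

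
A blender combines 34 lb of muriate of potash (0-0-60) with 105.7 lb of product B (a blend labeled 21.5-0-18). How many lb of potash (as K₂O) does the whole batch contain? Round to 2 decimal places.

39.43 lb K₂O

K₂O mass = 60%×34 + 18%×105.7 = 39.426 lb.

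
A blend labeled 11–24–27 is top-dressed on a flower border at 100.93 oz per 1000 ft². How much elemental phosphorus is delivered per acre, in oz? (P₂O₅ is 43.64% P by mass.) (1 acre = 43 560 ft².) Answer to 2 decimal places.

P₂O₅ per 1000 ft² = 100.93 × 24% = 24.2232 oz.
Elemental P = 24.2232 × 0.4364 = 10.571 oz per 1000 ft².
Convert to per acre: 10.571 × 43.56 = 460.473 oz.

460.47 oz P per acre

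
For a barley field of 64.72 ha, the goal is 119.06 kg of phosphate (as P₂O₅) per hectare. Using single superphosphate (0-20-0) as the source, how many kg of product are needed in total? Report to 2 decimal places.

Product per hectare = 119.06 / 20% = 595.3 kg.
Total product = 595.3 × 64.72 = 38527.816 kg.

38527.82 kg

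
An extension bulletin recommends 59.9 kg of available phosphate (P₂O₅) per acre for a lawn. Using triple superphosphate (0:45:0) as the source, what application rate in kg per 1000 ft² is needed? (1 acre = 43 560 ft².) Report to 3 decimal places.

Product per acre = 59.9 / 45% = 133.111 kg.
Convert to per 1000 ft²: 133.111 × 0.0229568 = 3.05581 kg.

3.056 kg of product per thousand sq ft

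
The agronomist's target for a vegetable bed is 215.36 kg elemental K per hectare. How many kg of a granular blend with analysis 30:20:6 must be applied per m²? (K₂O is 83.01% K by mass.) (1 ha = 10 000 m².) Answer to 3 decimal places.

As K₂O: 215.36 / 0.8301 = 259.439 kg per hectare.
Product per hectare = 259.439 / 6% = 4323.98 kg.
Convert to per m²: 4323.98 × 0.0001 = 0.432398 kg.

0.432 kg of product per sq m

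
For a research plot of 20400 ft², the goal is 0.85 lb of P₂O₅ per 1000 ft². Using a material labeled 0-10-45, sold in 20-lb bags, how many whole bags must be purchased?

Product per 1000 ft² = 0.85 / 10% = 8.5 lb.
Total product = 8.5 × 20400 / 1000 = 173.4 lb.
Bags = ⌈173.4 / 20⌉ = 9.

9 bags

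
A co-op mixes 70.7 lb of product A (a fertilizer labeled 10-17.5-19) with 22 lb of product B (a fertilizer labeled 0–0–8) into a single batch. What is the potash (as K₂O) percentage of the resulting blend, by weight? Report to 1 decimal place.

16.4% K₂O

Total mass = 70.7 + 22 = 92.7 lb.
K₂O mass = 19%×70.7 + 8%×22 = 15.193 lb.
% K₂O = 15.193 / 92.7 = 16.3894%.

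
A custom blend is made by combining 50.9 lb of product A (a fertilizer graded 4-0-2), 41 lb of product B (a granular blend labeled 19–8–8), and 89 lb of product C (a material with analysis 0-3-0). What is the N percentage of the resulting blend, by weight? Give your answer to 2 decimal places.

Total mass = 50.9 + 41 + 89 = 180.9 lb.
N mass = 4%×50.9 + 19%×41 + 0%×89 = 9.826 lb.
% N = 9.826 / 180.9 = 5.43173%.

5.43% N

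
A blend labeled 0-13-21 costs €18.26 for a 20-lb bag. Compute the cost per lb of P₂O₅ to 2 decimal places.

€7.02 per lb P₂O₅

P₂O₅ in bag = 20 × 13% = 2.6 lb.
Cost per lb P₂O₅ = €18.26 / 2.6 = €7.0231.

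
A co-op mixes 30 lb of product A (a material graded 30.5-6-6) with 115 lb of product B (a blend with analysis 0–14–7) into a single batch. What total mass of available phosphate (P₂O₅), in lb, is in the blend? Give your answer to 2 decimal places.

17.90 lb P₂O₅

P₂O₅ mass = 6%×30 + 14%×115 = 17.9 lb.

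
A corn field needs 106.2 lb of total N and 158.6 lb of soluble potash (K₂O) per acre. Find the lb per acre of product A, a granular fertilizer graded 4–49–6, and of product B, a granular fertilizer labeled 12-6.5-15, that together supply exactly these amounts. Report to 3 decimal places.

2585.000 lb product A, 23.333 lb product B

With a, b = lb per acre of product A and product B:
N: 0.04·a + 0.12·b = 106.2
K₂O: 0.06·a + 0.15·b = 158.6
From row1: a = (106.2 − 0.12·b) / 0.04.
Into row2: 0.06·(106.2 − 0.12·b)/0.04 + 0.15·b = 158.6 → b = 23.3333, a = 2585.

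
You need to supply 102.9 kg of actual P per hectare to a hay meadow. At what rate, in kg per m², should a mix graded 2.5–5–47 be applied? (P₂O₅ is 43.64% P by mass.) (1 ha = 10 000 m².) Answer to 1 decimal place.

As P₂O₅: 102.9 / 0.4364 = 235.793 kg per hectare.
Product per hectare = 235.793 / 5% = 4715.86 kg.
Convert to per m²: 4715.86 × 0.0001 = 0.471586 kg.

0.5 kg of product per sq m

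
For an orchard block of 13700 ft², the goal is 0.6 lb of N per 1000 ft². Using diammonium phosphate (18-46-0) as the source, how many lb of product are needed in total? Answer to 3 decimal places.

Product per 1000 ft² = 0.6 / 18% = 3.33333 lb.
Total product = 3.33333 × 13700 / 1000 = 45.6667 lb.

45.667 lb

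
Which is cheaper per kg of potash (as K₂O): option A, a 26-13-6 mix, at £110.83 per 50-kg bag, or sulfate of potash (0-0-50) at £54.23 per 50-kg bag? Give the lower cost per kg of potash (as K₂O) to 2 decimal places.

£2.17 per kg K₂O (sulfate of potash)

option A: K₂O per bag = 50 × 6% = 3 kg; cost = 110.83 / 3 = £36.9433/kg K₂O.
sulfate of potash: K₂O per bag = 50 × 50% = 25 kg; cost = 54.23 / 25 = £2.1692/kg K₂O.
sulfate of potash is cheaper.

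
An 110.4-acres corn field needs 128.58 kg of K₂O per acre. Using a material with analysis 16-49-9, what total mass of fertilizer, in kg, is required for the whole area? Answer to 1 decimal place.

157724.8 kg

Product per acre = 128.58 / 9% = 1428.67 kg.
Total product = 1428.67 × 110.4 = 157724.8 kg.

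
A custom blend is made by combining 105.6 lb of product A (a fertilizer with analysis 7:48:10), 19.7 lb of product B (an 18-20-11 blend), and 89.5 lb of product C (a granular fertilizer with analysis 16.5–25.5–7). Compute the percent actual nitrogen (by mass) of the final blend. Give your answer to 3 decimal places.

Total mass = 105.6 + 19.7 + 89.5 = 214.8 lb.
N mass = 7%×105.6 + 18%×19.7 + 16.5%×89.5 = 25.7055 lb.
% N = 25.7055 / 214.8 = 11.9672%.

11.967% N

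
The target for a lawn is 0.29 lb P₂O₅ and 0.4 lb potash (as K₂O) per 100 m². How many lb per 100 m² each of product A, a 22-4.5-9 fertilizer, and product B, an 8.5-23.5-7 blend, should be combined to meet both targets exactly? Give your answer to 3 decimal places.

4.094 lb product A, 0.450 lb product B

Per-100 m² balance (a = product A, b = product B):
P₂O₅: 0.045·a + 0.235·b = 0.29
K₂O: 0.09·a + 0.07·b = 0.4
Solving simultaneously: a = 4.09444, b = 0.45.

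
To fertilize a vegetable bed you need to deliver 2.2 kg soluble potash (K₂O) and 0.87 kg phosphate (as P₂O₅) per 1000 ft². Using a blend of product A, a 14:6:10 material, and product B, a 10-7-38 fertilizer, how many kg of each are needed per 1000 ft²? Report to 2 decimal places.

11.18 kg product A, 2.85 kg product B

Per-1000 ft² balance (a = product A, b = product B):
K₂O: 0.1·a + 0.38·b = 2.2
P₂O₅: 0.06·a + 0.07·b = 0.87
Eliminate b: (row1) − 0.38/0.07·(row2) → -0.225714·a = -2.52286, so a = 11.1772.
Then b = (0.87 − 0.06·11.1772) / 0.07 = 2.8481.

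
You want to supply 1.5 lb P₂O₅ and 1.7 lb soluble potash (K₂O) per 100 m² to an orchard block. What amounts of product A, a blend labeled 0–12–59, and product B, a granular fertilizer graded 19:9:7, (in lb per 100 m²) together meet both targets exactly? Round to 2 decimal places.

1.07 lb product A, 15.23 lb product B

With a, b = lb per 100 m² of product A and product B:
P₂O₅: 0.12·a + 0.09·b = 1.5
K₂O: 0.59·a + 0.07·b = 1.7
Eliminate b: (row1) − 0.09/0.07·(row2) → -0.638571·a = -0.685714, so a = 1.07383.
Then b = (1.7 − 0.59·1.07383) / 0.07 = 15.2349.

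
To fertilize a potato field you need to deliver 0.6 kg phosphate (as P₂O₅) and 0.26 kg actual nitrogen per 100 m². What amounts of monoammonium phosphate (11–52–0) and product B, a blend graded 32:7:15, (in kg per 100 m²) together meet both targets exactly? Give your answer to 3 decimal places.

With a, b = kg per 100 m² of monoammonium phosphate and product B:
P₂O₅: 0.52·a + 0.07·b = 0.6
N: 0.11·a + 0.32·b = 0.26
Solving simultaneously: a = 1.09515, b = 0.436043.

1.095 kg monoammonium phosphate, 0.436 kg product B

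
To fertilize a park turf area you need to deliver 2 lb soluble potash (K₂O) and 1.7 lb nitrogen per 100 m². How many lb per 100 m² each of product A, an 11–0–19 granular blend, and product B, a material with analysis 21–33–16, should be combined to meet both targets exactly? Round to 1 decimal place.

Let a = lb of product A, b = lb of product B (per 100 m²).
K₂O: 0.19·a + 0.16·b = 2
N: 0.11·a + 0.21·b = 1.7
Solving simultaneously: a = 6.63677, b = 4.61883.

6.6 lb product A, 4.6 lb product B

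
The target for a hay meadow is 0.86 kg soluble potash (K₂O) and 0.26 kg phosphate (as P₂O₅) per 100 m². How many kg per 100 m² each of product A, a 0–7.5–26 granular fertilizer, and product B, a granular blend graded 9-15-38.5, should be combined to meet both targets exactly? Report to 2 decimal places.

With a, b = kg per 100 m² of product A and product B:
K₂O: 0.26·a + 0.385·b = 0.86
P₂O₅: 0.075·a + 0.15·b = 0.26
Solving simultaneously: a = 2.85432, b = 0.306173.

2.85 kg product A, 0.31 kg product B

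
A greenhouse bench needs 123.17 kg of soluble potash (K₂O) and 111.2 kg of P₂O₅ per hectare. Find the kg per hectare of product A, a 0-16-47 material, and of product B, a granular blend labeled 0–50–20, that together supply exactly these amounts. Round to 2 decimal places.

193.82 kg product A, 160.38 kg product B

With a, b = kg per hectare of product A and product B:
K₂O: 0.47·a + 0.2·b = 123.17
P₂O₅: 0.16·a + 0.5·b = 111.2
From row1: a = (123.17 − 0.2·b) / 0.47.
Into row2: 0.16·(123.17 − 0.2·b)/0.47 + 0.5·b = 111.2 → b = 160.378, a = 193.818.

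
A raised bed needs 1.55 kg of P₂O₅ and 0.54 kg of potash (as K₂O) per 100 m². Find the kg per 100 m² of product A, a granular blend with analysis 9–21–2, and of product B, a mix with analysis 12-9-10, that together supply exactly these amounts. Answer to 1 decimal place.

5.5 kg product A, 4.3 kg product B

Per-100 m² balance (a = product A, b = product B):
P₂O₅: 0.21·a + 0.09·b = 1.55
K₂O: 0.02·a + 0.1·b = 0.54
From row1: a = (1.55 − 0.09·b) / 0.21.
Into row2: 0.02·(1.55 − 0.09·b)/0.21 + 0.1·b = 0.54 → b = 4.29167, a = 5.54167.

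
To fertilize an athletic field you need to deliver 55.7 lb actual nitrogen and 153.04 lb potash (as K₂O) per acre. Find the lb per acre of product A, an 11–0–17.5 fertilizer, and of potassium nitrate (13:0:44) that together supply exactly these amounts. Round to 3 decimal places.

179.836 lb product A, 276.292 lb potassium nitrate

With a, b = lb per acre of product A and potassium nitrate:
N: 0.11·a + 0.13·b = 55.7
K₂O: 0.175·a + 0.44·b = 153.04
Eliminate b: (row1) − 0.13/0.44·(row2) → 0.0582955·a = 10.4836, so a = 179.8363.
Then b = (153.04 − 0.175·179.8363) / 0.44 = 276.2924.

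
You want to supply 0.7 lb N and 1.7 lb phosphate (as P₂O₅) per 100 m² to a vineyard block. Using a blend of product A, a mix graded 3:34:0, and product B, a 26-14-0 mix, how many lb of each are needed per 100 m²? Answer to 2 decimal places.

4.09 lb product A, 2.22 lb product B

Let a = lb of product A, b = lb of product B (per 100 m²).
N: 0.03·a + 0.26·b = 0.7
P₂O₅: 0.34·a + 0.14·b = 1.7
Eliminate b: (row1) − 0.26/0.14·(row2) → -0.601429·a = -2.45714, so a = 4.08551.
Then b = (1.7 − 0.34·4.08551) / 0.14 = 2.2209.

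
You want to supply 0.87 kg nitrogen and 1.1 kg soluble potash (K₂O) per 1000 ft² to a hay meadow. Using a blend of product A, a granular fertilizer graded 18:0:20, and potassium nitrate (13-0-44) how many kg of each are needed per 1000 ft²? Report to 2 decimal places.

With a, b = kg per 1000 ft² of product A and potassium nitrate:
N: 0.18·a + 0.13·b = 0.87
K₂O: 0.2·a + 0.44·b = 1.1
Eliminate b: (row1) − 0.13/0.44·(row2) → 0.120909·a = 0.545, so a = 4.50752.
Then b = (1.1 − 0.2·4.50752) / 0.44 = 0.451128.

4.51 kg product A, 0.45 kg potassium nitrate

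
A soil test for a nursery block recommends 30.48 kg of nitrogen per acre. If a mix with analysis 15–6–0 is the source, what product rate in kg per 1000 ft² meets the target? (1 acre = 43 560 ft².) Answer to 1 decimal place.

Product per acre = 30.48 / 15% = 203.2 kg.
Convert to per 1000 ft²: 203.2 × 0.0229568 = 4.66483 kg.

4.7 kg of product per thousand sq ft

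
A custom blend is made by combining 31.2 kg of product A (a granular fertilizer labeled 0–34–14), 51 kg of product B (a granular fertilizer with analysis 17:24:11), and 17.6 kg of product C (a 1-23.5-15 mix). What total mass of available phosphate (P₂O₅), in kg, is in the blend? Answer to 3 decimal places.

26.984 kg P₂O₅

P₂O₅ mass = 34%×31.2 + 24%×51 + 23.5%×17.6 = 26.984 kg.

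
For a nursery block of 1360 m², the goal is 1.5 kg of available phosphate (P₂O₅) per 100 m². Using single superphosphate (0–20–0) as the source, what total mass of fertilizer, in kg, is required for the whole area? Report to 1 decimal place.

102.0 kg

Product per 100 m² = 1.5 / 20% = 7.5 kg.
Total product = 7.5 × 1360 / 100 = 102 kg.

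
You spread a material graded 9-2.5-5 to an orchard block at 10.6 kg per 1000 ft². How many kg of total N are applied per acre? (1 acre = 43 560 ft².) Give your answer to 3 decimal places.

41.556 kg N per acre

nitrogen per 1000 ft² = 10.6 × 9% = 0.954 kg.
Convert to per acre: 0.954 × 43.56 = 41.5562 kg.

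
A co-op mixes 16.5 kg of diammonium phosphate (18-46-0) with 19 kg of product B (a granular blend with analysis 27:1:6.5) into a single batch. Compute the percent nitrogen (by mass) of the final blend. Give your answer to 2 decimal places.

Total mass = 16.5 + 19 = 35.5 kg.
N mass = 18%×16.5 + 27%×19 = 8.1 kg.
% N = 8.1 / 35.5 = 22.8169%.

22.82% N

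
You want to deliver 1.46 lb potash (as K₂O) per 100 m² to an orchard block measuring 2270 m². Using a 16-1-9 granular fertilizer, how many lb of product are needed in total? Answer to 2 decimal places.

Product per 100 m² = 1.46 / 9% = 16.2222 lb.
Total product = 16.2222 × 2270 / 100 = 368.244 lb.

368.24 lb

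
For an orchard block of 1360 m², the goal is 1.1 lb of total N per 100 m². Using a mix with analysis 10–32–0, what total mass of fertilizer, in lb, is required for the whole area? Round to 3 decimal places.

Product per 100 m² = 1.1 / 10% = 11 lb.
Total product = 11 × 1360 / 100 = 149.6 lb.

149.600 lb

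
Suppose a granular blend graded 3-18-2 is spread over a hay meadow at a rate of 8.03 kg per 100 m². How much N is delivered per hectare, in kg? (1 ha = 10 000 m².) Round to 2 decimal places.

24.09 kg N per hectare

nitrogen per 100 m² = 8.03 × 3% = 0.2409 kg.
Convert to per hectare: 0.2409 × 100 = 24.09 kg.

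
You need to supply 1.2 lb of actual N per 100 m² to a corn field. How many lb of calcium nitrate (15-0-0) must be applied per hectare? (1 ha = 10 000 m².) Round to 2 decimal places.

Product per 100 m² = 1.2 / 15% = 8 lb.
Convert to per hectare: 8 × 100 = 800 lb.

800.00 lb of product per hectare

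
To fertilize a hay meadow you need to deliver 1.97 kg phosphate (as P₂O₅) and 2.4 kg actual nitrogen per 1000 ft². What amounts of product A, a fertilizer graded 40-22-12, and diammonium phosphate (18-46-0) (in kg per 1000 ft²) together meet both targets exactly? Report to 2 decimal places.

With a, b = kg per 1000 ft² of product A and diammonium phosphate:
P₂O₅: 0.22·a + 0.46·b = 1.97
N: 0.4·a + 0.18·b = 2.4
From row1: a = (1.97 − 0.46·b) / 0.22.
Into row2: 0.4·(1.97 − 0.46·b)/0.22 + 0.18·b = 2.4 → b = 1.80055, a = 5.18975.

5.19 kg product A, 1.80 kg diammonium phosphate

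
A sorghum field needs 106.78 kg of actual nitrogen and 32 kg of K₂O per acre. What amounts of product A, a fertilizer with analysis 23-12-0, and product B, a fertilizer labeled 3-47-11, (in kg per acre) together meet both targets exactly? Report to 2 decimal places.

Let a = kg of product A, b = kg of product B (per acre).
N: 0.23·a + 0.03·b = 106.78
K₂O: 0·a + 0.11·b = 32
Solving simultaneously: a = 426.316, b = 290.909.

426.32 kg product A, 290.91 kg product B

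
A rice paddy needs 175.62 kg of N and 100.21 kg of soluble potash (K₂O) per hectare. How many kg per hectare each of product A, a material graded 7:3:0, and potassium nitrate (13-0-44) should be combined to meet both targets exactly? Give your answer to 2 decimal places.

2085.89 kg product A, 227.75 kg potassium nitrate

Per-hectare balance (a = product A, b = potassium nitrate):
N: 0.07·a + 0.13·b = 175.62
K₂O: 0·a + 0.44·b = 100.21
Solving simultaneously: a = 2085.893, b = 227.75.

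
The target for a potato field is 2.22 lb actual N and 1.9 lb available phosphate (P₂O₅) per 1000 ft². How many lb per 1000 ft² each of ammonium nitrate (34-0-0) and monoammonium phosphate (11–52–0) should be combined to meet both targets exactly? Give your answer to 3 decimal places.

Let a = lb of ammonium nitrate, b = lb of monoammonium phosphate (per 1000 ft²).
N: 0.34·a + 0.11·b = 2.22
P₂O₅: 0·a + 0.52·b = 1.9
Solving simultaneously: a = 5.34729, b = 3.65385.

5.347 lb ammonium nitrate, 3.654 lb monoammonium phosphate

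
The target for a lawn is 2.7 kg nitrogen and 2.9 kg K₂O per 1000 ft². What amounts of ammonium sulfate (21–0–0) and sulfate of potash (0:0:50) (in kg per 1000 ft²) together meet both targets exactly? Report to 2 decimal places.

With a, b = kg per 1000 ft² of ammonium sulfate and sulfate of potash:
N: 0.21·a + 0·b = 2.7
K₂O: 0·a + 0.5·b = 2.9
Solving simultaneously: a = 12.8571, b = 5.8.

12.86 kg ammonium sulfate, 5.80 kg sulfate of potash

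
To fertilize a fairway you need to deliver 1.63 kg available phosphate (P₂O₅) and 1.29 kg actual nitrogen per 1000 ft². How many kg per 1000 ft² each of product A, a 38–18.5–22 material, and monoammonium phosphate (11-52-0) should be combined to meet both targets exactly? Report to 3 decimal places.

2.773 kg product A, 2.148 kg monoammonium phosphate

Per-1000 ft² balance (a = product A, b = monoammonium phosphate):
P₂O₅: 0.185·a + 0.52·b = 1.63
N: 0.38·a + 0.11·b = 1.29
Eliminate a: (row1) − 0.185/0.38·(row2) → 0.466447·b = 1.00197, so b = 2.1481.
Back-substitute: a = (1.63 − 0.52·2.1481) / 0.185 = 2.77292.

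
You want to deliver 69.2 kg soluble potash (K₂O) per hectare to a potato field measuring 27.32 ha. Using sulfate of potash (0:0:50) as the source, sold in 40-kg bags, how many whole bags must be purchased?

95 bags

Product per hectare = 69.2 / 50% = 138.4 kg.
Total product = 138.4 × 27.32 = 3781.09 kg.
Bags = ⌈3781.09 / 40⌉ = 95.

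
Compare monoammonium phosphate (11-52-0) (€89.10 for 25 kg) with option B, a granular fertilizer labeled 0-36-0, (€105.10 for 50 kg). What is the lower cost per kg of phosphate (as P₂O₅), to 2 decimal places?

monoammonium phosphate: P₂O₅ per bag = 25 × 52% = 13 kg; cost = 89.10 / 13 = €6.8538/kg P₂O₅.
option B: P₂O₅ per bag = 50 × 36% = 18 kg; cost = 105.10 / 18 = €5.8389/kg P₂O₅.
option B is cheaper.

€5.84 per kg P₂O₅ (option B)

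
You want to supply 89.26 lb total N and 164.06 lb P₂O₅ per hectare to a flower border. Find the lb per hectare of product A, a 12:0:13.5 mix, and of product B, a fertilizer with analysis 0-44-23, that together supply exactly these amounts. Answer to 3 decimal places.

With a, b = lb per hectare of product A and product B:
N: 0.12·a + 0·b = 89.26
P₂O₅: 0·a + 0.44·b = 164.06
Solving simultaneously: a = 743.8333, b = 372.8636.

743.833 lb product A, 372.864 lb product B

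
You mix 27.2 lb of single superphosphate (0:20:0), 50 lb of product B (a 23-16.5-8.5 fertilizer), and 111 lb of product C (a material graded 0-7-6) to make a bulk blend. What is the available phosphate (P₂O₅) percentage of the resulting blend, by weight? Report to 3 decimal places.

Total mass = 27.2 + 50 + 111 = 188.2 lb.
P₂O₅ mass = 20%×27.2 + 16.5%×50 + 7%×111 = 21.46 lb.
% P₂O₅ = 21.46 / 188.2 = 11.4028%.

11.403% P₂O₅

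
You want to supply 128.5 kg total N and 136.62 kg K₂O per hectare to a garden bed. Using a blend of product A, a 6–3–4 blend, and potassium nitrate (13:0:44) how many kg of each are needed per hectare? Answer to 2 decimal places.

Per-hectare balance (a = product A, b = potassium nitrate):
N: 0.06·a + 0.13·b = 128.5
K₂O: 0.04·a + 0.44·b = 136.62
Eliminate b: (row1) − 0.13/0.44·(row2) → 0.0481818·a = 88.135, so a = 1829.217.
Then b = (136.62 − 0.04·1829.217) / 0.44 = 144.208.

1829.22 kg product A, 144.21 kg potassium nitrate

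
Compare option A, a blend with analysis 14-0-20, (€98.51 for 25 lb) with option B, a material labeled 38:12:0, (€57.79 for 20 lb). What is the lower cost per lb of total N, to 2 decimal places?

option A: N per bag = 25 × 14% = 3.5 lb; cost = 98.51 / 3.5 = €28.1457/lb N.
option B: N per bag = 20 × 38% = 7.6 lb; cost = 57.79 / 7.6 = €7.6039/lb N.
option B is cheaper.

€7.60 per lb N (option B)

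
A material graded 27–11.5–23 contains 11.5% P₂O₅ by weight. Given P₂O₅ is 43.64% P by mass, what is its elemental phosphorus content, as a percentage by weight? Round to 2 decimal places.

5.02% P

%P = 11.5 × 0.4364 = 5.0186%.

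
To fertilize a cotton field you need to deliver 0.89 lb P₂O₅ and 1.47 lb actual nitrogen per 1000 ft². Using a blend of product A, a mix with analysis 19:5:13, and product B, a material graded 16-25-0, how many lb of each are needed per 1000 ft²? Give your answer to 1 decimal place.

5.7 lb product A, 2.4 lb product B

Let a = lb of product A, b = lb of product B (per 1000 ft²).
P₂O₅: 0.05·a + 0.25·b = 0.89
N: 0.19·a + 0.16·b = 1.47
Eliminate b: (row1) − 0.25/0.16·(row2) → -0.246875·a = -1.40687, so a = 5.69873.
Then b = (1.47 − 0.19·5.69873) / 0.16 = 2.42025.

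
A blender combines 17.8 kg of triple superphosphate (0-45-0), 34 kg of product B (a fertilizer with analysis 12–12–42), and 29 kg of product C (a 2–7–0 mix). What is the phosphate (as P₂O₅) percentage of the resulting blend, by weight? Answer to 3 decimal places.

Total mass = 17.8 + 34 + 29 = 80.8 kg.
P₂O₅ mass = 45%×17.8 + 12%×34 + 7%×29 = 14.12 kg.
% P₂O₅ = 14.12 / 80.8 = 17.4752%.

17.475% P₂O₅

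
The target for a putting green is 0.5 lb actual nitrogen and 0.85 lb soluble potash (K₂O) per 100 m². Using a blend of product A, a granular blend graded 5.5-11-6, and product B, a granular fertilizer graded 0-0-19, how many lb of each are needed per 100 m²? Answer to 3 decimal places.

With a, b = lb per 100 m² of product A and product B:
N: 0.055·a + 0·b = 0.5
K₂O: 0.06·a + 0.19·b = 0.85
From row1: a = (0.5 − 0·b) / 0.055.
Into row2: 0.06·(0.5 − 0·b)/0.055 + 0.19·b = 0.85 → b = 1.60287, a = 9.09091.

9.091 lb product A, 1.603 lb product B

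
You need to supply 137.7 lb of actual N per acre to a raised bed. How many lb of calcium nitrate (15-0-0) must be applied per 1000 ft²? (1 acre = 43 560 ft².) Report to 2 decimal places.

Product per acre = 137.7 / 15% = 918 lb.
Convert to per 1000 ft²: 918 × 0.0229568 = 21.0744 lb.

21.07 lb of product per thousand sq ft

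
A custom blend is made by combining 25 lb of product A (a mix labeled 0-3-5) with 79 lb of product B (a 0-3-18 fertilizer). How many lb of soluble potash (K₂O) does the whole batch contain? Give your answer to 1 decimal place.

K₂O mass = 5%×25 + 18%×79 = 15.47 lb.

15.5 lb K₂O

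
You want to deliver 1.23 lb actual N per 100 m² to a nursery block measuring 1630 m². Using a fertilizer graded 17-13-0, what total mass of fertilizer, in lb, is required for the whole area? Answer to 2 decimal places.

117.94 lb

Product per 100 m² = 1.23 / 17% = 7.23529 lb.
Total product = 7.23529 × 1630 / 100 = 117.935 lb.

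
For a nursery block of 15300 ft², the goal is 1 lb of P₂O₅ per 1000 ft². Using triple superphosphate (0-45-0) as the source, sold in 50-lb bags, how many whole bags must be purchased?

1 bags

Product per 1000 ft² = 1 / 45% = 2.22222 lb.
Total product = 2.22222 × 15300 / 1000 = 34 lb.
Bags = ⌈34 / 50⌉ = 1.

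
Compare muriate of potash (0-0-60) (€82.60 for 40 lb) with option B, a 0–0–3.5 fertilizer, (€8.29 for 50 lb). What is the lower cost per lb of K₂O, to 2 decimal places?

muriate of potash: K₂O per bag = 40 × 60% = 24 lb; cost = 82.60 / 24 = €3.4417/lb K₂O.
option B: K₂O per bag = 50 × 3.5% = 1.75 lb; cost = 8.29 / 1.75 = €4.7371/lb K₂O.
muriate of potash is cheaper.

€3.44 per lb K₂O (muriate of potash)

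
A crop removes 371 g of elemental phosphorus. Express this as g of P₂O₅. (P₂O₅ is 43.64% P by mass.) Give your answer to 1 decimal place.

P₂O₅ = 371 / 0.4364 = 850.137 g.

850.1 g P₂O₅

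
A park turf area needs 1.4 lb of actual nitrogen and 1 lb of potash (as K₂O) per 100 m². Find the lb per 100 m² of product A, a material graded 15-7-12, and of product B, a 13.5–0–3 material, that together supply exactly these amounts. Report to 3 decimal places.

7.949 lb product A, 1.538 lb product B

With a, b = lb per 100 m² of product A and product B:
N: 0.15·a + 0.135·b = 1.4
K₂O: 0.12·a + 0.03·b = 1
From row1: a = (1.4 − 0.135·b) / 0.15.
Into row2: 0.12·(1.4 − 0.135·b)/0.15 + 0.03·b = 1 → b = 1.53846, a = 7.94872.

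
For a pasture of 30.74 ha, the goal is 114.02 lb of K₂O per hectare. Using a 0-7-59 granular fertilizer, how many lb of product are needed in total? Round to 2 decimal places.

Product per hectare = 114.02 / 59% = 193.254 lb.
Total product = 193.254 × 30.74 = 5940.635 lb.

5940.64 lb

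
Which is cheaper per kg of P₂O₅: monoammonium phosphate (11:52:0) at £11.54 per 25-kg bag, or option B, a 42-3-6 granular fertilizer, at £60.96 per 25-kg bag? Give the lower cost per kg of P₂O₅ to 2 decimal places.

£0.89 per kg P₂O₅ (monoammonium phosphate)

monoammonium phosphate: P₂O₅ per bag = 25 × 52% = 13 kg; cost = 11.54 / 13 = £0.8877/kg P₂O₅.
option B: P₂O₅ per bag = 25 × 3% = 0.75 kg; cost = 60.96 / 0.75 = £81.2800/kg P₂O₅.
monoammonium phosphate is cheaper.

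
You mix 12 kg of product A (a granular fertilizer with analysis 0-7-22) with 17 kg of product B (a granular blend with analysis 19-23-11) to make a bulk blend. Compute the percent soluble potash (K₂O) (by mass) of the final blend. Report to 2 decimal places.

Total mass = 12 + 17 = 29 kg.
K₂O mass = 22%×12 + 11%×17 = 4.51 kg.
% K₂O = 4.51 / 29 = 15.5517%.

15.55% K₂O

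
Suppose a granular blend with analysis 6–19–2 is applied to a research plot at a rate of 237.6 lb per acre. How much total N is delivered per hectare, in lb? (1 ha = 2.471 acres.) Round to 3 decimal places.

nitrogen per acre = 237.6 × 6% = 14.256 lb.
Convert to per hectare: 14.256 × 2.471 = 35.2266 lb.

35.227 lb N per hectare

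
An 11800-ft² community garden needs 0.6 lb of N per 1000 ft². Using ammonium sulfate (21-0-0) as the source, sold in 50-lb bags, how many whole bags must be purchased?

Product per 1000 ft² = 0.6 / 21% = 2.85714 lb.
Total product = 2.85714 × 11800 / 1000 = 33.7143 lb.
Bags = ⌈33.7143 / 50⌉ = 1.

1 bags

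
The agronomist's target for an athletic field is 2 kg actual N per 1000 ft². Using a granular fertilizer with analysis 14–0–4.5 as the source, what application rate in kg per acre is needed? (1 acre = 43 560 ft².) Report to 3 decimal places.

Product per 1000 ft² = 2 / 14% = 14.2857 kg.
Convert to per acre: 14.2857 × 43.56 = 622.2857 kg.

622.286 kg of product per acre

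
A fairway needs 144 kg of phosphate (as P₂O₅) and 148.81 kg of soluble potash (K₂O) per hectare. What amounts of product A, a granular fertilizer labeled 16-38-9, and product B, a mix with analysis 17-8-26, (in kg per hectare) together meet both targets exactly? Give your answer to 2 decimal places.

Let a = kg of product A, b = kg of product B (per hectare).
P₂O₅: 0.38·a + 0.08·b = 144
K₂O: 0.09·a + 0.26·b = 148.81
From row1: a = (144 − 0.08·b) / 0.38.
Into row2: 0.09·(144 − 0.08·b)/0.38 + 0.26·b = 148.81 → b = 475.849, a = 278.769.

278.77 kg product A, 475.85 kg product B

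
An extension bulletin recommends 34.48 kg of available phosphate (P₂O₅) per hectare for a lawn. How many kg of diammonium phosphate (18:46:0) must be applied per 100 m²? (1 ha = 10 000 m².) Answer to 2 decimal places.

Product per hectare = 34.48 / 46% = 74.9565 kg.
Convert to per 100 m²: 74.9565 × 0.01 = 0.749565 kg.

0.75 kg of product per hundred sq m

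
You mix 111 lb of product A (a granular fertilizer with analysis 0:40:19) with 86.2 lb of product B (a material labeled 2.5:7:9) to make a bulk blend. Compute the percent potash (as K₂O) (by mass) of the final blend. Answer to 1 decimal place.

Total mass = 111 + 86.2 = 197.2 lb.
K₂O mass = 19%×111 + 9%×86.2 = 28.848 lb.
% K₂O = 28.848 / 197.2 = 14.6288%.

14.6% K₂O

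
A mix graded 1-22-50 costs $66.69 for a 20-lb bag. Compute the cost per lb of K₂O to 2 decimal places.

K₂O in bag = 20 × 50% = 10 lb.
Cost per lb K₂O = $66.69 / 10 = $6.6690.

$6.67 per lb K₂O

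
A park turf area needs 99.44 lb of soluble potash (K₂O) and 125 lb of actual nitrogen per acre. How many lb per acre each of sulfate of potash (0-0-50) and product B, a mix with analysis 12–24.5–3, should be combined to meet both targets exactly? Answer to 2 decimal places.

136.38 lb sulfate of potash, 1041.67 lb product B

Let a = lb of sulfate of potash, b = lb of product B (per acre).
K₂O: 0.5·a + 0.03·b = 99.44
N: 0·a + 0.12·b = 125
Solving simultaneously: a = 136.38, b = 1041.667.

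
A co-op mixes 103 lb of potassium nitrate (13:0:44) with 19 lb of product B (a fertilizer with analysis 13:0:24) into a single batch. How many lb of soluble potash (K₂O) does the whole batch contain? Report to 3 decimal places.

49.880 lb K₂O

K₂O mass = 44%×103 + 24%×19 = 49.88 lb.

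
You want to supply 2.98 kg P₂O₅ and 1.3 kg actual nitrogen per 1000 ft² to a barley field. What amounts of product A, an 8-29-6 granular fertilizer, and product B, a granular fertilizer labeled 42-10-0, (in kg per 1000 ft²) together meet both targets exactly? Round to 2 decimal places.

Per-1000 ft² balance (a = product A, b = product B):
P₂O₅: 0.29·a + 0.1·b = 2.98
N: 0.08·a + 0.42·b = 1.3
From row1: a = (2.98 − 0.1·b) / 0.29.
Into row2: 0.08·(2.98 − 0.1·b)/0.29 + 0.42·b = 1.3 → b = 1.21793, a = 9.85589.

9.86 kg product A, 1.22 kg product B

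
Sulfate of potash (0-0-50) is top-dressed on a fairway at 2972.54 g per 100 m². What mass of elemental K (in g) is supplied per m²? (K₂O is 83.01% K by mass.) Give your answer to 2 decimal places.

K₂O per 100 m² = 2972.54 × 50% = 1486.27 g.
Elemental K = 1486.27 × 0.8301 = 1233.75 g per 100 m².
Convert to per m²: 1233.75 × 0.01 = 12.3375 g.

12.34 g K per sq m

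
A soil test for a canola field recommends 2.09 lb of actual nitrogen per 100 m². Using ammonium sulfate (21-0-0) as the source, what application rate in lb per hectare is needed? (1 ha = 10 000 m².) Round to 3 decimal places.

995.238 lb of product per hectare

Product per 100 m² = 2.09 / 21% = 9.95238 lb.
Convert to per hectare: 9.95238 × 100 = 995.2381 lb.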